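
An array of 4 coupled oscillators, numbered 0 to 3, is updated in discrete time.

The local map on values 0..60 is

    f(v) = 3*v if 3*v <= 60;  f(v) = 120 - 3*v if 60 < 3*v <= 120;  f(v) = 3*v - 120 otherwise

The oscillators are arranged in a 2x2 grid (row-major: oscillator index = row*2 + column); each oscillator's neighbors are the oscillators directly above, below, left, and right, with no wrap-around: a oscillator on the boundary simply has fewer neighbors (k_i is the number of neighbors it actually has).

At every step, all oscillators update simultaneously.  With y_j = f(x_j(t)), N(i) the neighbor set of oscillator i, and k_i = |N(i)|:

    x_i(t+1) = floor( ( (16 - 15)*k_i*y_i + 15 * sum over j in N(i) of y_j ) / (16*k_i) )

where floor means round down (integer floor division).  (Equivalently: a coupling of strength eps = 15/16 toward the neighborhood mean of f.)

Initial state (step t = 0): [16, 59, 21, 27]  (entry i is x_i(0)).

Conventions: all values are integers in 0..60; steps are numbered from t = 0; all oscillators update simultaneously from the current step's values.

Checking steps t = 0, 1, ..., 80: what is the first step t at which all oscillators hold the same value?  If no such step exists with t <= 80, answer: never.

Simulating step by step:
t=0: [16, 59, 21, 27]  (not all equal)
t=1: [56, 44, 44, 55]  (not all equal)
t=2: [14, 44, 44, 14]  (not all equal)
t=3: [13, 40, 40, 13]  (not all equal)
t=4: [2, 36, 36, 2]  (not all equal)
t=5: [11, 6, 6, 11]  (not all equal)
t=6: [18, 32, 32, 18]  (not all equal)
t=7: [25, 52, 52, 25]  (not all equal)
t=8: [36, 44, 44, 36]  (not all equal)
t=9: [12, 12, 12, 12]  (all equal)

Answer: 9
Key observation: Synchronization is absorbing here: once all oscillators are equal they stay equal, and step 9 is the first all-equal step.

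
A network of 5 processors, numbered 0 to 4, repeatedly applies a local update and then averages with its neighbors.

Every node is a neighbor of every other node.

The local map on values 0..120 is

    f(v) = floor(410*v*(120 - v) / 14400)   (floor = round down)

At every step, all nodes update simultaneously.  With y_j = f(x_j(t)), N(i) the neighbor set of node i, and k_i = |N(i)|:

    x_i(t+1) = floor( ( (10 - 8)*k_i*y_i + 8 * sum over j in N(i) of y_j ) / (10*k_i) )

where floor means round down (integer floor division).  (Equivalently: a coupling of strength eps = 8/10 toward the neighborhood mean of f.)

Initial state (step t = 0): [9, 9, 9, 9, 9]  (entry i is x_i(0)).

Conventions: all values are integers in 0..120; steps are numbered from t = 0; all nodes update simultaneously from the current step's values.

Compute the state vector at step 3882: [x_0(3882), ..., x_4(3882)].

Simulating step by step:
t=0: [9, 9, 9, 9, 9]
t=1: [28, 28, 28, 28, 28]
t=2: [73, 73, 73, 73, 73]
t=3: [97, 97, 97, 97, 97]
t=4: [63, 63, 63, 63, 63]
t=5: [102, 102, 102, 102, 102]
t=6: [52, 52, 52, 52, 52]
t=7: [100, 100, 100, 100, 100]
t=8: [56, 56, 56, 56, 56]
t=9: [102, 102, 102, 102, 102]

Answer: [52, 52, 52, 52, 52]
Key observation: The state at step 5, [102, 102, 102, 102, 102], reappears at step 9: the system is in a cycle of period 4 from step 5 on.  Therefore the state at step 3882 equals the state at step 5 + ((3882 - 5) mod 4) = 6, which is [52, 52, 52, 52, 52].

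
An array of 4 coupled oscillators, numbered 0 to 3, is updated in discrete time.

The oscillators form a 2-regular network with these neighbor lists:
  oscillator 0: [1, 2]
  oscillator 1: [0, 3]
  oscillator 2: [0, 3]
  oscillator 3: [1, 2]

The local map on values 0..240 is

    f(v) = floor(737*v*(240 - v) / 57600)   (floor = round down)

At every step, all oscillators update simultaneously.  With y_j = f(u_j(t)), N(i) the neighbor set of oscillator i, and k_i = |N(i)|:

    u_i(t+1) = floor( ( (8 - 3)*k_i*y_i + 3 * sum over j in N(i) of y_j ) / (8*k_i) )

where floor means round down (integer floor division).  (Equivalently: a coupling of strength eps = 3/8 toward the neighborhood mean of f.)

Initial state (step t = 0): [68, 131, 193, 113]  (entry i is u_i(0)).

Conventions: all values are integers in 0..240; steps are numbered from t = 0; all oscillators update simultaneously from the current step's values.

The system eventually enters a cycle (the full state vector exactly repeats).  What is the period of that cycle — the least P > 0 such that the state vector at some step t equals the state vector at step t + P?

Answer: 2
Key observation: The state at step 10, [163, 163, 163, 163], reappears at step 12 — and no state repeats earlier — so the cycle the system enters has period 2.

Derivation:
t=0: [68, 131, 193, 113]
t=1: [149, 176, 134, 170]
t=2: [169, 150, 174, 155]
t=3: [155, 167, 151, 164]
t=4: [166, 158, 168, 160]
t=5: [157, 163, 156, 161]
t=6: [165, 161, 165, 162]
t=7: [158, 161, 158, 160]
t=8: [164, 162, 164, 163]
t=9: [159, 160, 159, 160]
t=10: [163, 163, 163, 163]
t=11: [160, 160, 160, 160]
t=12: [163, 163, 163, 163]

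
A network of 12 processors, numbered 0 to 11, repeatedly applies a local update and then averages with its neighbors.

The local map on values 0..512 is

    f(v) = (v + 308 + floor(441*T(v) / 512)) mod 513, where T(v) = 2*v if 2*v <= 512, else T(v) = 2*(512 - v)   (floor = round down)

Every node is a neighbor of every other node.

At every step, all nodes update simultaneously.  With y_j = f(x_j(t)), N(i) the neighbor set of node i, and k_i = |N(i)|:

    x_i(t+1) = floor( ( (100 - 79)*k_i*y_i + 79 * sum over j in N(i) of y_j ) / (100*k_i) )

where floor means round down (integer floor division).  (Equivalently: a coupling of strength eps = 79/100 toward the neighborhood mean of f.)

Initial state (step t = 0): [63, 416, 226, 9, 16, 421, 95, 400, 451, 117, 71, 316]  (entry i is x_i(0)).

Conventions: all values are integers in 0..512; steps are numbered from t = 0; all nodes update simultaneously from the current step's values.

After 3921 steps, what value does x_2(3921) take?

Simulating step by step:
t=0: [63, 416, 226, 9, 16, 421, 95, 400, 451, 117, 71, 316]
t=1: [365, 351, 356, 345, 348, 351, 307, 353, 348, 315, 368, 361]
t=2: [423, 425, 424, 425, 425, 425, 429, 424, 425, 428, 423, 424]
t=3: [369, 369, 369, 369, 369, 369, 368, 369, 369, 368, 369, 369]
t=4: [410, 410, 410, 410, 410, 410, 410, 410, 410, 410, 410, 410]
t=5: [380, 380, 380, 380, 380, 380, 380, 380, 380, 380, 380, 380]
t=6: [402, 402, 402, 402, 402, 402, 402, 402, 402, 402, 402, 402]
t=7: [386, 386, 386, 386, 386, 386, 386, 386, 386, 386, 386, 386]
t=8: [398, 398, 398, 398, 398, 398, 398, 398, 398, 398, 398, 398]
t=9: [389, 389, 389, 389, 389, 389, 389, 389, 389, 389, 389, 389]
t=10: [395, 395, 395, 395, 395, 395, 395, 395, 395, 395, 395, 395]
t=11: [391, 391, 391, 391, 391, 391, 391, 391, 391, 391, 391, 391]
t=12: [394, 394, 394, 394, 394, 394, 394, 394, 394, 394, 394, 394]
t=13: [392, 392, 392, 392, 392, 392, 392, 392, 392, 392, 392, 392]
t=14: [393, 393, 393, 393, 393, 393, 393, 393, 393, 393, 393, 393]
t=15: [392, 392, 392, 392, 392, 392, 392, 392, 392, 392, 392, 392]

Answer: x_2(3921) = 392
Key observation: The state at step 13, [392, 392, 392, 392, 392, 392, 392, 392, 392, 392, 392, 392], reappears at step 15: the system is in a cycle of period 2 from step 13 on.  Therefore the state at step 3921 equals the state at step 13 + ((3921 - 13) mod 2) = 13, which is [392, 392, 392, 392, 392, 392, 392, 392, 392, 392, 392, 392].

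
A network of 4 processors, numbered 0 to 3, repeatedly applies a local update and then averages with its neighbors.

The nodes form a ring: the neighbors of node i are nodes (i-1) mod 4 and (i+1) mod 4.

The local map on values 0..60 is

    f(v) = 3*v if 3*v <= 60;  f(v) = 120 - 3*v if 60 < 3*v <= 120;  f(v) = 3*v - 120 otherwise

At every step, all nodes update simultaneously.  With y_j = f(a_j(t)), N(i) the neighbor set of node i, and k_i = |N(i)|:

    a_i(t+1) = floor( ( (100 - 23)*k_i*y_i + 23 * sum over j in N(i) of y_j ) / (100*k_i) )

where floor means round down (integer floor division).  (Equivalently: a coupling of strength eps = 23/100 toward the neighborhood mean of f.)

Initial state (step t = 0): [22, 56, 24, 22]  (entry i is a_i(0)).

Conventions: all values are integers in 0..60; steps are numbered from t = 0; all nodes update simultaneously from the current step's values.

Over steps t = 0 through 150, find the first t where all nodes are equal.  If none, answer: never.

Simulating step by step:
t=0: [22, 56, 24, 22]  (not all equal)
t=1: [53, 48, 48, 53]  (not all equal)
t=2: [37, 25, 25, 37]  (not all equal)
t=3: [13, 40, 40, 13]  (not all equal)
t=4: [34, 4, 4, 34]  (not all equal)
t=5: [17, 12, 12, 17]  (not all equal)
t=6: [49, 37, 37, 49]  (not all equal)
t=7: [24, 11, 11, 24]  (not all equal)
t=8: [46, 34, 34, 46]  (not all equal)
t=9: [18, 18, 18, 18]  (all equal)

Answer: 9
Key observation: Synchronization is absorbing here: once all nodes are equal they stay equal, and step 9 is the first all-equal step.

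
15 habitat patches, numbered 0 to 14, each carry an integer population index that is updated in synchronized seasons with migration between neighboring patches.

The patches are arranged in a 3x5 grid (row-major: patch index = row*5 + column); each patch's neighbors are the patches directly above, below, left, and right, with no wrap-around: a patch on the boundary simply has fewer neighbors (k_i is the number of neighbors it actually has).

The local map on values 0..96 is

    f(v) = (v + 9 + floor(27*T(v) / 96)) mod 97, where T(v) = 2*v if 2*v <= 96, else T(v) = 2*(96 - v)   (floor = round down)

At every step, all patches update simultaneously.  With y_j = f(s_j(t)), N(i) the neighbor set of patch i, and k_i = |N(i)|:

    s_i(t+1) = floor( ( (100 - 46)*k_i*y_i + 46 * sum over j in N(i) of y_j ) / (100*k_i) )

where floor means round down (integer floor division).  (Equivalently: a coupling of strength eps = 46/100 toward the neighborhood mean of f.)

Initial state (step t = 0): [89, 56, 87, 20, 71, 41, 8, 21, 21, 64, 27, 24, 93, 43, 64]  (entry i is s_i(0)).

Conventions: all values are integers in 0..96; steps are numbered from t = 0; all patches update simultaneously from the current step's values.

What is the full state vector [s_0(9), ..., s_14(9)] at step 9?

Answer: [46, 20, 13, 20, 47, 73, 32, 16, 30, 65, 78, 39, 17, 22, 49]

Derivation:
t=0: [89, 56, 87, 20, 71, 41, 8, 21, 21, 64, 27, 24, 93, 43, 64]
t=1: [38, 51, 27, 42, 80, 51, 39, 30, 50, 83, 54, 36, 28, 62, 87]
t=2: [75, 74, 60, 60, 18, 80, 70, 59, 70, 14, 80, 66, 60, 70, 23]
t=3: [73, 93, 89, 81, 47, 29, 81, 89, 84, 42, 21, 77, 89, 84, 52]
t=4: [64, 18, 3, 14, 61, 50, 18, 3, 10, 65, 56, 58, 17, 15, 63]
t=5: [76, 41, 19, 35, 75, 78, 45, 19, 32, 80, 86, 71, 39, 40, 76]
t=6: [68, 72, 47, 63, 66, 27, 66, 48, 51, 38, 23, 73, 68, 72, 68]
t=7: [83, 91, 85, 88, 85, 62, 86, 85, 84, 77, 57, 85, 91, 92, 86]
t=8: [22, 3, 3, 3, 24, 62, 13, 3, 13, 53, 68, 16, 4, 4, 25]
t=9: [46, 20, 13, 20, 47, 73, 32, 16, 30, 65, 78, 39, 17, 22, 49]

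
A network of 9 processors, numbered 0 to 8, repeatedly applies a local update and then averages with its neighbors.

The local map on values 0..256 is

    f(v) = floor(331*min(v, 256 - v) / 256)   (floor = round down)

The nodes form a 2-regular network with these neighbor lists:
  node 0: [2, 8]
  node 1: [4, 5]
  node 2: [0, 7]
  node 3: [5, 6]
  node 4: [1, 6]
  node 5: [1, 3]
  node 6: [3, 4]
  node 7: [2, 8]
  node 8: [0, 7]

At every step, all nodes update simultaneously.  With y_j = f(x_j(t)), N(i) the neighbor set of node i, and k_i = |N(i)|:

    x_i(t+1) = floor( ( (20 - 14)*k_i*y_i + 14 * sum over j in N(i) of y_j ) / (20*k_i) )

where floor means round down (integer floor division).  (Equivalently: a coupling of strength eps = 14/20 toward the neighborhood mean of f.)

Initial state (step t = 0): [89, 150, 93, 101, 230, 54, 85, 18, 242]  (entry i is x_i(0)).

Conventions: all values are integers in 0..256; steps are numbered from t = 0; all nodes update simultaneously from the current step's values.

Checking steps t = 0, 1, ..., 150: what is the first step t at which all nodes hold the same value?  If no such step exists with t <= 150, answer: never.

Simulating step by step:
t=0: [89, 150, 93, 101, 230, 54, 85, 18, 242]  (not all equal)
t=1: [82, 76, 84, 101, 96, 114, 89, 55, 53]  (not all equal)
t=2: [93, 124, 94, 130, 111, 123, 123, 82, 82]  (not all equal)
t=3: [115, 153, 115, 159, 154, 160, 154, 111, 110]  (not all equal)
t=4: [145, 129, 146, 126, 131, 127, 128, 144, 144]  (not all equal)
t=5: [143, 162, 143, 163, 163, 163, 162, 143, 143]  (not all equal)
t=6: [146, 120, 146, 120, 120, 120, 120, 146, 146]  (not all equal)
t=7: [142, 155, 142, 155, 155, 155, 155, 142, 142]  (not all equal)
t=8: [147, 130, 147, 130, 130, 130, 130, 147, 147]  (not all equal)
t=9: [140, 162, 140, 162, 162, 162, 162, 140, 140]  (not all equal)
t=10: [149, 121, 149, 121, 121, 121, 121, 149, 149]  (not all equal)
t=11: [138, 156, 138, 156, 156, 156, 156, 138, 138]  (not all equal)
t=12: [152, 129, 152, 129, 129, 129, 129, 152, 152]  (not all equal)
t=13: [134, 164, 134, 164, 164, 164, 164, 134, 134]  (not all equal)
t=14: [157, 118, 157, 118, 118, 118, 118, 157, 157]  (not all equal)
t=15: [128, 152, 128, 152, 152, 152, 152, 128, 128]  (not all equal)
t=16: [165, 134, 165, 134, 134, 134, 134, 165, 165]  (not all equal)
t=17: [117, 157, 117, 157, 157, 157, 157, 117, 117]  (not all equal)
t=18: [151, 128, 151, 128, 128, 128, 128, 151, 151]  (not all equal)
t=19: [135, 165, 135, 165, 165, 165, 165, 135, 135]  (not all equal)
t=20: [156, 117, 156, 117, 117, 117, 117, 156, 156]  (not all equal)
t=21: [129, 151, 129, 151, 151, 151, 151, 129, 129]  (not all equal)
t=22: [164, 135, 164, 135, 135, 135, 135, 164, 164]  (not all equal)
t=23: [118, 156, 118, 156, 156, 156, 156, 118, 118]  (not all equal)
t=24: [152, 129, 152, 129, 129, 129, 129, 152, 152]  (not all equal)

Answer: never
Key observation: The state at step 12 reappears at step 24 — the system is in a cycle of period 12 from step 12 on.  No step 0..24 is synchronized, and the cycle repeats forever, so no step up to 150 (or ever) has all nodes equal.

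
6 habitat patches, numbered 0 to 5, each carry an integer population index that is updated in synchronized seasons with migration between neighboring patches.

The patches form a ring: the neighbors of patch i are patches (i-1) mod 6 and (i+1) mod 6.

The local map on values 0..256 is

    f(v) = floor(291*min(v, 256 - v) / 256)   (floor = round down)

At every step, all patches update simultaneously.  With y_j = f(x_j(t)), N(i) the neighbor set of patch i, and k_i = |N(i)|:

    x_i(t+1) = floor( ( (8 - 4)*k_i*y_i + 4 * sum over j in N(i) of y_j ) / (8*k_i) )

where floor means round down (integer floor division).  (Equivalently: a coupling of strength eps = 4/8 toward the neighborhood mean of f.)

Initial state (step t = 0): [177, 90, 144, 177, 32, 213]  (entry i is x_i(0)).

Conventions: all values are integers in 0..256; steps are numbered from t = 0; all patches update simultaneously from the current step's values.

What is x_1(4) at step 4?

Simulating step by step:
t=0: [177, 90, 144, 177, 32, 213]
t=1: [82, 105, 111, 85, 52, 55]
t=2: [91, 114, 116, 94, 69, 69]
t=3: [103, 123, 124, 105, 85, 84]
t=4: [117, 133, 134, 118, 101, 100]

Answer: x_1(4) = 133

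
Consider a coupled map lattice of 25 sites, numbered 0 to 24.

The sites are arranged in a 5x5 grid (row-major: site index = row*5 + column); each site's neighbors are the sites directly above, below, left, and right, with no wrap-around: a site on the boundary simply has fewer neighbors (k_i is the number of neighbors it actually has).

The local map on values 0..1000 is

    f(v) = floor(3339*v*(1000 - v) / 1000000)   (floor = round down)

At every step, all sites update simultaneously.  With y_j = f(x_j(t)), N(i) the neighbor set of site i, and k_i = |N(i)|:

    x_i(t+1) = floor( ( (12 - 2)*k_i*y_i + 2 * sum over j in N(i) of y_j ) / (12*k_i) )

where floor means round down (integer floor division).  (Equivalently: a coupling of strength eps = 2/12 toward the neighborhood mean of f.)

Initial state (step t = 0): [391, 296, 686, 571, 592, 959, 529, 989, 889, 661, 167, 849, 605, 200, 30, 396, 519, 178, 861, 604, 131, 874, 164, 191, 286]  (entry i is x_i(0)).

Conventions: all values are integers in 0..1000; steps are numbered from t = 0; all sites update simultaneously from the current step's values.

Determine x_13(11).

Simulating step by step:
t=0: [391, 296, 686, 571, 592, 959, 529, 989, 889, 661, 167, 849, 605, 200, 30, 396, 519, 178, 861, 604, 131, 874, 164, 191, 286]
t=1: [731, 709, 685, 783, 802, 225, 746, 141, 363, 691, 462, 478, 726, 512, 196, 758, 780, 510, 429, 730, 413, 398, 456, 514, 676]
t=2: [652, 684, 692, 584, 548, 602, 631, 452, 748, 694, 803, 806, 674, 810, 560, 632, 604, 815, 812, 663, 791, 789, 827, 827, 733]
t=3: [757, 725, 723, 796, 815, 781, 767, 807, 643, 717, 556, 553, 709, 539, 794, 751, 763, 524, 517, 731, 570, 564, 482, 488, 646]
t=4: [614, 658, 652, 559, 520, 588, 604, 546, 745, 665, 798, 800, 698, 808, 575, 644, 631, 816, 825, 665, 802, 809, 832, 829, 760]
t=5: [789, 756, 764, 809, 824, 791, 786, 809, 649, 745, 565, 562, 684, 540, 790, 740, 743, 518, 494, 725, 548, 527, 471, 480, 608]
t=6: [559, 607, 593, 531, 499, 567, 571, 539, 737, 628, 795, 798, 725, 810, 579, 661, 661, 820, 826, 675, 812, 820, 831, 830, 787]
t=7: [820, 799, 807, 819, 829, 803, 805, 813, 662, 777, 570, 563, 653, 536, 790, 723, 717, 508, 491, 712, 527, 505, 470, 476, 566]
t=8: [498, 532, 518, 508, 483, 541, 536, 528, 722, 580, 793, 799, 754, 812, 577, 685, 695, 824, 827, 692, 818, 825, 831, 831, 809]
t=9: [833, 831, 832, 824, 831, 813, 817, 816, 682, 806, 572, 559, 614, 531, 791, 697, 681, 497, 488, 692, 514, 494, 469, 471, 527]
t=10: [467, 469, 469, 495, 473, 521, 511, 520, 700, 531, 793, 803, 783, 813, 574, 719, 737, 827, 828, 715, 823, 827, 831, 831, 821]
t=11: [831, 831, 831, 826, 832, 817, 821, 816, 709, 823, 569, 548, 570, 529, 792, 655, 629, 487, 484, 665, 500, 486, 469, 469, 504]

Answer: x_13(11) = 529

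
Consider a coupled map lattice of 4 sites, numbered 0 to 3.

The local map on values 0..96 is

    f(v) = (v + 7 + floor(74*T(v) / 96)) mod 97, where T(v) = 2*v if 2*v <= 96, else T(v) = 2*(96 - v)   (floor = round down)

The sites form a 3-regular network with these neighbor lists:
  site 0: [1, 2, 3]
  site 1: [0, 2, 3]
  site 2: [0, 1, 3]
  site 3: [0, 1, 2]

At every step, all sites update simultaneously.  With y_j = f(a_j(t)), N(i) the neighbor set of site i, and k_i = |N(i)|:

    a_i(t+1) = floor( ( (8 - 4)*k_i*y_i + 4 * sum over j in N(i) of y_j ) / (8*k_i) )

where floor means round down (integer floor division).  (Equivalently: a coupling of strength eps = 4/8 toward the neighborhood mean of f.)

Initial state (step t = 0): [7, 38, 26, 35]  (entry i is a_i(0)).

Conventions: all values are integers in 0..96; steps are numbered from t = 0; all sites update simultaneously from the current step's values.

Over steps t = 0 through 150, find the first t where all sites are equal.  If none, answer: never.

Simulating step by step:
t=0: [7, 38, 26, 35]  (not all equal)
t=1: [41, 35, 57, 64]  (not all equal)
t=2: [31, 58, 35, 34]  (not all equal)
t=3: [78, 58, 81, 80]  (not all equal)
t=4: [16, 20, 16, 16]  (not all equal)
t=5: [48, 52, 48, 48]  (not all equal)
t=6: [31, 30, 31, 31]  (not all equal)
t=7: [84, 84, 84, 84]  (all equal)

Answer: 7
Key observation: Synchronization is absorbing here: once all sites are equal they stay equal, and step 7 is the first all-equal step.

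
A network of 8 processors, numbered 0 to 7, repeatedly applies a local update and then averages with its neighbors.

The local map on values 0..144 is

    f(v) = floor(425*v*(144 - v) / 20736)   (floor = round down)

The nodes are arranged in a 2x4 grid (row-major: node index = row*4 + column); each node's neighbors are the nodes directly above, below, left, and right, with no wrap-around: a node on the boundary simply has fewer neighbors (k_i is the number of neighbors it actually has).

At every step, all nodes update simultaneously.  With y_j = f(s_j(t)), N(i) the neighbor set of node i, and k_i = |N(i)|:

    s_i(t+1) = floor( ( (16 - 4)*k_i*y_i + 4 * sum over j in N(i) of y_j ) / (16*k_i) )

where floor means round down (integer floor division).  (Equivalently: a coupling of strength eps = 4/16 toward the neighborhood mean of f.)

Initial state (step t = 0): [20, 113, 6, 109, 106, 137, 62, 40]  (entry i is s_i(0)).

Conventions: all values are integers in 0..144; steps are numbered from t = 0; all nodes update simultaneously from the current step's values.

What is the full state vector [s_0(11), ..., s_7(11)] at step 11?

Answer: [94, 94, 94, 94, 94, 94, 94, 94]

Derivation:
t=0: [20, 113, 6, 109, 106, 137, 62, 40]
t=1: [56, 60, 33, 71, 70, 35, 88, 86]
t=2: [101, 98, 82, 101, 101, 84, 97, 102]
t=3: [89, 93, 100, 90, 90, 100, 94, 88]
t=4: [99, 96, 91, 98, 98, 91, 95, 100]
t=5: [91, 94, 96, 92, 92, 96, 95, 90]
t=6: [97, 95, 94, 97, 97, 94, 95, 98]
t=7: [93, 95, 95, 93, 93, 95, 94, 92]
t=8: [96, 95, 95, 96, 96, 95, 96, 97]
t=9: [94, 94, 94, 94, 94, 94, 94, 93]
t=10: [96, 96, 96, 96, 96, 96, 96, 96]
t=11: [94, 94, 94, 94, 94, 94, 94, 94]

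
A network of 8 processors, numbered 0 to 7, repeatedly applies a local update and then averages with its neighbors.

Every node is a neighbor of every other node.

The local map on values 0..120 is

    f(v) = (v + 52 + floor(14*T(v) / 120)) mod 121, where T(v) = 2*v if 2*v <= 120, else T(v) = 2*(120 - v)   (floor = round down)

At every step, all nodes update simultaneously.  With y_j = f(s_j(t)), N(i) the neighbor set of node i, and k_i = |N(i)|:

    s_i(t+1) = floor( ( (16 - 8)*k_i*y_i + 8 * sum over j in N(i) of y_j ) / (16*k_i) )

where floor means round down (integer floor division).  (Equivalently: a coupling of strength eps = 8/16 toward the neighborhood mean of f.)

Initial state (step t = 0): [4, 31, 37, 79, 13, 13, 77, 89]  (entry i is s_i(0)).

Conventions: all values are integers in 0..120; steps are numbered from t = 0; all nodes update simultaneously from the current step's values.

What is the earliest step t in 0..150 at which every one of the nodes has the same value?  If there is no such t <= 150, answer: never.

Answer: never
Key observation: The state at step 7 reappears at step 9 — the system is in a cycle of period 2 from step 7 on.  No step 0..9 is synchronized, and the cycle repeats forever, so no step up to 150 (or ever) has all nodes equal.

Derivation:
t=0: [4, 31, 37, 79, 13, 13, 77, 89]  (not all equal)
t=1: [55, 70, 73, 39, 60, 60, 39, 43]  (not all equal)
t=2: [83, 38, 38, 75, 35, 35, 75, 77]  (not all equal)
t=3: [42, 74, 74, 39, 73, 73, 39, 40]  (not all equal)
t=4: [77, 39, 39, 75, 39, 39, 75, 76]  (not all equal)
t=5: [41, 76, 76, 40, 76, 76, 40, 40]  (not all equal)
t=6: [77, 41, 41, 77, 41, 41, 77, 77]  (not all equal)
t=7: [42, 78, 78, 42, 78, 78, 42, 42]  (not all equal)
t=8: [78, 42, 42, 78, 42, 42, 78, 78]  (not all equal)
t=9: [42, 78, 78, 42, 78, 78, 42, 42]  (not all equal)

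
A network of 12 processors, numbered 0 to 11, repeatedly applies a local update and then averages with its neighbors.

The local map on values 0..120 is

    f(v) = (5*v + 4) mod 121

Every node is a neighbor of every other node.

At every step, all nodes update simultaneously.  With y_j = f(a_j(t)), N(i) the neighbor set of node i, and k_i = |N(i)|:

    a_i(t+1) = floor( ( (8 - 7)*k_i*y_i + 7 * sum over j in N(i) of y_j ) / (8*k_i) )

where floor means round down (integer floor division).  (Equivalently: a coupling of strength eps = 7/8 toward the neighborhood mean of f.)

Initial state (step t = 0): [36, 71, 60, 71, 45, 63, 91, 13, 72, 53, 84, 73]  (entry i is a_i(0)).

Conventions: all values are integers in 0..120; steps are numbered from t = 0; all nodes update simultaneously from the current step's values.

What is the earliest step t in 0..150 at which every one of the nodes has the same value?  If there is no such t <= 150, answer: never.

Simulating step by step:
t=0: [36, 71, 60, 71, 45, 63, 91, 13, 72, 53, 84, 73]  (not all equal)
t=1: [66, 69, 66, 69, 68, 67, 68, 67, 64, 65, 66, 64]  (not all equal)
t=2: [94, 95, 94, 95, 95, 95, 95, 95, 94, 94, 94, 94]  (not all equal)
t=3: [113, 113, 113, 113, 113, 113, 113, 113, 113, 113, 113, 113]  (all equal)

Answer: 3
Key observation: Synchronization is absorbing here: once all nodes are equal they stay equal, and step 3 is the first all-equal step.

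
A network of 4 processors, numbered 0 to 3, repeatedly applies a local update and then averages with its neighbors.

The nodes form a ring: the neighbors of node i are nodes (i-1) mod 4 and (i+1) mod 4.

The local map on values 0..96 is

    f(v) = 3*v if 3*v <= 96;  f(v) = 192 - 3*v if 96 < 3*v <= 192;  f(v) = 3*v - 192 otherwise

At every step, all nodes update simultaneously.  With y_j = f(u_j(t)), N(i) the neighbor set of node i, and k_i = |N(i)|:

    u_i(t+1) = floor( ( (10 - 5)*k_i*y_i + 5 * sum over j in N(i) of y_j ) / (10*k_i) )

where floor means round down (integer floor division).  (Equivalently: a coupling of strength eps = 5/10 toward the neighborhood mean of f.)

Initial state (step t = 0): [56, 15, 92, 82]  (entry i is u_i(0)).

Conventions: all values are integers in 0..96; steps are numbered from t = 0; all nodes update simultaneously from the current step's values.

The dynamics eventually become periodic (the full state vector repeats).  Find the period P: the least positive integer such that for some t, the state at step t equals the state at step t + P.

Simulating step by step:
t=0: [56, 15, 92, 82]
t=1: [36, 49, 66, 54]
t=2: [60, 45, 21, 37]
t=3: [40, 47, 66, 59]
t=4: [52, 45, 19, 27]
t=5: [52, 51, 63, 63]
t=6: [28, 29, 12, 11]
t=7: [72, 73, 48, 46]
t=8: [32, 31, 44, 45]
t=9: [85, 85, 67, 67]
t=10: [49, 49, 22, 22]
t=11: [50, 50, 60, 60]
t=12: [34, 34, 19, 19]
t=13: [81, 81, 65, 65]
t=14: [39, 39, 15, 15]
t=15: [67, 67, 52, 52]
t=16: [15, 15, 29, 29]
t=17: [55, 55, 76, 76]
t=18: [29, 29, 33, 33]
t=19: [88, 88, 91, 91]
t=20: [74, 74, 78, 78]
t=21: [33, 33, 39, 39]
t=22: [88, 88, 79, 79]
t=23: [65, 65, 51, 51]
t=24: [12, 12, 30, 30]
t=25: [49, 49, 76, 76]
t=26: [42, 42, 38, 38]
t=27: [69, 69, 75, 75]
t=28: [19, 19, 28, 28]
t=29: [63, 63, 77, 77]
t=30: [12, 12, 30, 30]

Answer: 6
Key observation: The state at step 24, [12, 12, 30, 30], reappears at step 30 — and no state repeats earlier — so the cycle the system enters has period 6.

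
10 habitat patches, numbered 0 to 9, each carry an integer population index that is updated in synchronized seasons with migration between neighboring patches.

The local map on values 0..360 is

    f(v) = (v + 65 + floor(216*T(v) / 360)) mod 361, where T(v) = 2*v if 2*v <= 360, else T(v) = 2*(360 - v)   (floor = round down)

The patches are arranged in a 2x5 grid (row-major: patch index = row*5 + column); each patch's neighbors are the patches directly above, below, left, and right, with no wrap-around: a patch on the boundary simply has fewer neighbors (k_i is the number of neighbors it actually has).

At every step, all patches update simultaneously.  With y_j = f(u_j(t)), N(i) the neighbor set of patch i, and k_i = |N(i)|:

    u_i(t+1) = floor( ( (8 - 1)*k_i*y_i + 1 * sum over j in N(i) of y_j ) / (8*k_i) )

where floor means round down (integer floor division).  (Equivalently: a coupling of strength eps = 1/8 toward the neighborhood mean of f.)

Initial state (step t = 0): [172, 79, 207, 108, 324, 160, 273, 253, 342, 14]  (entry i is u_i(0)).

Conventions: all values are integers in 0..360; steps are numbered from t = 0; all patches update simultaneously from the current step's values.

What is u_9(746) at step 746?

Simulating step by step:
t=0: [172, 79, 207, 108, 324, 160, 273, 253, 342, 14]
t=1: [90, 218, 108, 273, 86, 59, 86, 84, 78, 91]
t=2: [248, 114, 281, 103, 243, 202, 244, 250, 231, 262]
t=3: [100, 286, 97, 265, 99, 93, 96, 85, 97, 83]
t=4: [271, 103, 260, 107, 267, 270, 266, 255, 267, 251]
t=5: [94, 264, 101, 272, 95, 81, 90, 84, 91, 84]
t=6: [257, 106, 268, 105, 260, 246, 254, 251, 256, 251]
t=7: [97, 271, 100, 269, 97, 85, 93, 84, 92, 84]
t=8: [264, 105, 266, 106, 263, 254, 259, 252, 257, 251]
t=9: [96, 269, 100, 271, 96, 84, 92, 84, 93, 84]
t=10: [262, 106, 266, 105, 262, 251, 257, 252, 259, 251]
t=11: [96, 271, 100, 269, 96, 84, 93, 84, 92, 84]
t=12: [262, 105, 266, 106, 262, 251, 259, 252, 257, 251]
t=13: [96, 269, 100, 271, 96, 84, 92, 84, 93, 84]

Answer: u_9(746) = 251
Key observation: The state at step 9, [96, 269, 100, 271, 96, 84, 92, 84, 93, 84], reappears at step 13: the system is in a cycle of period 4 from step 9 on.  Therefore the state at step 746 equals the state at step 9 + ((746 - 9) mod 4) = 10, which is [262, 106, 266, 105, 262, 251, 257, 252, 259, 251].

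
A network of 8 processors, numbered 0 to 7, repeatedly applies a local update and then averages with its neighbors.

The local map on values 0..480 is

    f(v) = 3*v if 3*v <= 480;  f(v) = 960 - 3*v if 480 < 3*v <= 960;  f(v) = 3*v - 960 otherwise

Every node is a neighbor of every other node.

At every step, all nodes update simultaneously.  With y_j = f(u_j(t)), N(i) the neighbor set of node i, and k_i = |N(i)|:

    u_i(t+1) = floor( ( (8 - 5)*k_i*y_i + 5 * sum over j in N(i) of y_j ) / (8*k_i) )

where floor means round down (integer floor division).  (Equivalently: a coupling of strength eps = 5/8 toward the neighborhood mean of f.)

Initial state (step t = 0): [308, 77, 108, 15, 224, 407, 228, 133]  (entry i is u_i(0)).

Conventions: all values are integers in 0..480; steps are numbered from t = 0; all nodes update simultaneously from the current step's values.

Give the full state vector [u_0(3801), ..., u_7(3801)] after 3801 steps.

Answer: [414, 410, 414, 414, 413, 410, 412, 415]
Key observation: The state at step 24, [377, 381, 377, 377, 378, 381, 379, 376], reappears at step 36: the system is in a cycle of period 12 from step 24 on.  Therefore the state at step 3801 equals the state at step 24 + ((3801 - 24) mod 12) = 33, which is [414, 410, 414, 414, 413, 410, 412, 415].

Derivation:
t=0: [308, 77, 108, 15, 224, 407, 228, 133]
t=1: [176, 232, 258, 178, 248, 240, 244, 280]
t=2: [312, 264, 241, 310, 250, 257, 253, 222]
t=3: [127, 168, 188, 129, 180, 174, 178, 204]
t=4: [399, 420, 403, 400, 410, 415, 412, 389]
t=5: [252, 270, 255, 252, 261, 265, 263, 243]
t=6: [191, 176, 189, 191, 184, 180, 182, 199]
t=7: [396, 409, 398, 396, 402, 406, 404, 389]
t=8: [236, 247, 238, 236, 241, 245, 243, 230]
t=9: [244, 235, 242, 244, 240, 236, 238, 249]
t=10: [234, 242, 236, 234, 237, 241, 239, 230]
t=11: [252, 245, 250, 252, 249, 246, 248, 255]
t=12: [209, 215, 210, 209, 211, 214, 212, 206]
t=13: [329, 324, 328, 329, 327, 324, 326, 331]
t=14: [23, 18, 22, 23, 21, 18, 20, 24]
t=15: [64, 60, 64, 64, 63, 60, 62, 65]
t=16: [189, 185, 189, 189, 188, 185, 187, 190]
t=17: [395, 399, 395, 395, 396, 399, 397, 394]
t=18: [227, 231, 227, 227, 228, 231, 229, 226]
t=19: [276, 272, 276, 276, 275, 272, 274, 277]
t=20: [134, 138, 134, 134, 135, 138, 136, 133]
t=21: [404, 408, 404, 404, 405, 408, 406, 403]
t=22: [254, 258, 254, 254, 255, 258, 256, 253]
t=23: [195, 191, 195, 195, 194, 191, 193, 196]
t=24: [377, 381, 377, 377, 378, 381, 379, 376]
t=25: [173, 177, 173, 173, 174, 177, 175, 172]
t=26: [438, 434, 438, 438, 437, 434, 436, 439]
t=27: [351, 347, 351, 351, 350, 347, 349, 352]
t=28: [90, 86, 90, 90, 89, 86, 88, 91]
t=29: [267, 263, 267, 267, 266, 263, 265, 268]
t=30: [161, 165, 161, 161, 162, 165, 163, 160]
t=31: [474, 470, 474, 474, 473, 470, 472, 475]
t=32: [459, 455, 459, 459, 458, 455, 457, 460]
t=33: [414, 410, 414, 414, 413, 410, 412, 415]
t=34: [279, 275, 279, 279, 278, 275, 277, 280]
t=35: [125, 129, 125, 125, 126, 129, 127, 124]
t=36: [377, 381, 377, 377, 378, 381, 379, 376]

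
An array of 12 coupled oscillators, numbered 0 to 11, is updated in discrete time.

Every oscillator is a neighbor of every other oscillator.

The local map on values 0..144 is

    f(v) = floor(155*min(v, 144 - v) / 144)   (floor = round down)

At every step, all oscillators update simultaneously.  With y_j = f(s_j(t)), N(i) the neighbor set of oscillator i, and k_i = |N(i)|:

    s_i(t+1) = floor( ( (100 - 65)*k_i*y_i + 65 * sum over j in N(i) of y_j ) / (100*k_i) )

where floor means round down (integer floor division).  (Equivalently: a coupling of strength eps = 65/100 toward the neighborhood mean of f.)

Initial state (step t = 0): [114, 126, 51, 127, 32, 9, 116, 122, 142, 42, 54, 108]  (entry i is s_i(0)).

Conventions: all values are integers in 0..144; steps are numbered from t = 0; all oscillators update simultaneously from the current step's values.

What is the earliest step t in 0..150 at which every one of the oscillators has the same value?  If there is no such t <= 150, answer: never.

Answer: 4
Key observation: Synchronization is absorbing here: once all oscillators are equal they stay equal, and step 4 is the first all-equal step.

Derivation:
t=0: [114, 126, 51, 127, 32, 9, 116, 122, 142, 42, 54, 108]  (not all equal)
t=1: [30, 26, 37, 26, 31, 24, 30, 28, 21, 34, 38, 32]  (not all equal)
t=2: [31, 30, 33, 30, 31, 29, 31, 31, 28, 32, 33, 32]  (not all equal)
t=3: [32, 32, 33, 32, 32, 32, 32, 32, 32, 33, 33, 33]  (not all equal)
t=4: [34, 34, 34, 34, 34, 34, 34, 34, 34, 34, 34, 34]  (all equal)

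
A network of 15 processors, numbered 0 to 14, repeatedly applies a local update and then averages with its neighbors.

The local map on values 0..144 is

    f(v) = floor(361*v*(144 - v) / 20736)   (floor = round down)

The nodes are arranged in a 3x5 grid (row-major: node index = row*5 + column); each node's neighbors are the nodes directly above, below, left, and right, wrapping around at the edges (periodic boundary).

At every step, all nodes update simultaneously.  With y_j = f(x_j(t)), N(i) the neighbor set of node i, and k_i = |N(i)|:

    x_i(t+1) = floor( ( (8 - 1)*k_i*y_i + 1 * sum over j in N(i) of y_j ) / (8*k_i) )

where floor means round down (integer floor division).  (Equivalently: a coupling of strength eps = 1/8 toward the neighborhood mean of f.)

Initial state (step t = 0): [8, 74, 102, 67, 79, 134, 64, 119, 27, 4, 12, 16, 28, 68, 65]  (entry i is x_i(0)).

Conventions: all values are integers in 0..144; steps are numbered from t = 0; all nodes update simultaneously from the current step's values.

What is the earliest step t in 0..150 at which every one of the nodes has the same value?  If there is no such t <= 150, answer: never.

Answer: 7
Key observation: Synchronization is absorbing here: once all nodes are equal they stay equal, and step 7 is the first all-equal step.

Derivation:
t=0: [8, 74, 102, 67, 79, 134, 64, 119, 27, 4, 12, 16, 28, 68, 65]  (not all equal)
t=1: [22, 85, 73, 87, 84, 24, 84, 53, 54, 15, 28, 38, 56, 86, 84]  (not all equal)
t=2: [49, 85, 89, 86, 84, 50, 85, 83, 82, 38, 56, 71, 84, 85, 84]  (not all equal)
t=3: [81, 86, 85, 86, 86, 80, 86, 87, 87, 71, 84, 89, 87, 87, 86]  (not all equal)
t=4: [87, 86, 86, 86, 86, 88, 86, 86, 86, 89, 87, 85, 86, 86, 86]  (not all equal)
t=5: [85, 86, 86, 86, 85, 85, 86, 86, 85, 85, 86, 86, 86, 86, 85]  (not all equal)
t=6: [86, 86, 86, 86, 86, 86, 86, 86, 86, 87, 86, 86, 86, 86, 86]  (not all equal)
t=7: [86, 86, 86, 86, 86, 86, 86, 86, 86, 86, 86, 86, 86, 86, 86]  (all equal)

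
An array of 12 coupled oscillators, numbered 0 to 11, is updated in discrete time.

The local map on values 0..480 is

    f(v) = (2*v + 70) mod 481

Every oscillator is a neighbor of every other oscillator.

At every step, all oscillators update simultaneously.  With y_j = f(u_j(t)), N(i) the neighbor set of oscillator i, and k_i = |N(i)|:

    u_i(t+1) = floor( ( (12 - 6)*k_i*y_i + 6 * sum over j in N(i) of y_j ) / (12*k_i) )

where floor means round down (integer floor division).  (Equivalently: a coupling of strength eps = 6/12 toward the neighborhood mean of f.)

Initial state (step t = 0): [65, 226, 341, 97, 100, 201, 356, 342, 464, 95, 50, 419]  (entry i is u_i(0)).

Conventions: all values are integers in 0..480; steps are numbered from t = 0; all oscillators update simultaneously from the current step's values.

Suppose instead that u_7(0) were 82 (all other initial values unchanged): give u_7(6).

Answer: u_7(6) = 244
Key observation: This trace re-runs the system from the modified initial state.

Derivation:
t=0: [65, 226, 341, 97, 100, 201, 356, 82, 464, 95, 50, 419]
t=1: [224, 152, 257, 253, 256, 348, 270, 240, 150, 252, 211, 328]
t=2: [103, 256, 133, 130, 132, 216, 145, 118, 255, 129, 91, 198]
t=3: [271, 191, 298, 295, 297, 155, 309, 284, 190, 294, 260, 357]
t=4: [191, 337, 216, 213, 215, 305, 226, 203, 336, 212, 181, 270]
t=5: [310, 225, 115, 112, 114, 195, 124, 321, 224, 111, 301, 164]
t=6: [234, 157, 275, 273, 274, 348, 283, 244, 156, 272, 226, 320]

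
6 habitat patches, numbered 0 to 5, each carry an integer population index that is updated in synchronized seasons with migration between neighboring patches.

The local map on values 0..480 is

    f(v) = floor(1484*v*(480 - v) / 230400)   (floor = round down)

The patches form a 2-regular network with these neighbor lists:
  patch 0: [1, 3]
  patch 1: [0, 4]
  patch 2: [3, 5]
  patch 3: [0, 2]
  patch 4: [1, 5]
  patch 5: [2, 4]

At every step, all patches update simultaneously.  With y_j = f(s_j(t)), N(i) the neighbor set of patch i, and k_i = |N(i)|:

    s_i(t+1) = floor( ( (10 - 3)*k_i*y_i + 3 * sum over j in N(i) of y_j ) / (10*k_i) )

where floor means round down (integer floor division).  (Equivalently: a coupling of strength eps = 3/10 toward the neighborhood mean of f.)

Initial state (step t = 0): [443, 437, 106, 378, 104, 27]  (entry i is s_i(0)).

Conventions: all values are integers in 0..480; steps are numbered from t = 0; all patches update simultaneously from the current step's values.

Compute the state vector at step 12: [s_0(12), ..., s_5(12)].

Answer: [337, 333, 346, 344, 335, 342]

Derivation:
t=0: [443, 437, 106, 378, 104, 27]
t=1: [128, 138, 227, 227, 205, 130]
t=2: [303, 310, 357, 357, 343, 314]
t=3: [334, 334, 289, 291, 312, 322]
t=4: [320, 317, 350, 348, 332, 332]
t=5: [324, 329, 296, 299, 318, 312]
t=6: [327, 321, 347, 344, 330, 338]
t=7: [319, 325, 299, 303, 318, 308]
t=8: [331, 325, 346, 343, 331, 340]
t=9: [315, 321, 299, 303, 316, 306]
t=10: [334, 329, 346, 343, 333, 341]
t=11: [312, 317, 299, 303, 314, 305]
t=12: [337, 333, 346, 344, 335, 342]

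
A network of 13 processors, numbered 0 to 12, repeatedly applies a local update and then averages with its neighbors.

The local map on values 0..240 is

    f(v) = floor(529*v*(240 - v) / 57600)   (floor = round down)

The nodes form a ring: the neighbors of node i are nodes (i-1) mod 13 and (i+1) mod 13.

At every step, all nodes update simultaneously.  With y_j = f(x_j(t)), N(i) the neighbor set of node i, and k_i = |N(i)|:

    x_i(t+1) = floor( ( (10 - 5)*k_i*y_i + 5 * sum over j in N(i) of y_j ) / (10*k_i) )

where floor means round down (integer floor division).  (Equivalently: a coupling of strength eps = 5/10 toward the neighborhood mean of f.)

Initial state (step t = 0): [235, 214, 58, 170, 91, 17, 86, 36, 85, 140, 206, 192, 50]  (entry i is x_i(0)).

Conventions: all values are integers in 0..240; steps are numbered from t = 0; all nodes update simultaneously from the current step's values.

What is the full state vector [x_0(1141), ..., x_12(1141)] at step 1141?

Answer: [131, 131, 131, 131, 131, 131, 131, 131, 131, 131, 131, 131, 131]
Key observation: The state at step 5, [131, 131, 131, 131, 131, 131, 131, 131, 131, 131, 131, 131, 131], reappears at step 6: the system is in a cycle of period 1 from step 5 on.  Therefore the state at step 1141 equals the state at step 5 + ((1141 - 5) mod 1) = 5, which is [131, 131, 131, 131, 131, 131, 131, 131, 131, 131, 131, 131, 131].

Derivation:
t=0: [235, 214, 58, 170, 91, 17, 86, 36, 85, 140, 206, 192, 50]
t=1: [39, 52, 88, 109, 97, 78, 85, 93, 108, 110, 85, 79, 67]
t=2: [84, 92, 116, 127, 125, 119, 120, 125, 129, 128, 121, 114, 99]
t=3: [123, 125, 130, 131, 131, 132, 132, 131, 131, 131, 131, 130, 126]
t=4: [131, 131, 131, 131, 130, 130, 130, 130, 131, 131, 131, 131, 131]
t=5: [131, 131, 131, 131, 131, 131, 131, 131, 131, 131, 131, 131, 131]
t=6: [131, 131, 131, 131, 131, 131, 131, 131, 131, 131, 131, 131, 131]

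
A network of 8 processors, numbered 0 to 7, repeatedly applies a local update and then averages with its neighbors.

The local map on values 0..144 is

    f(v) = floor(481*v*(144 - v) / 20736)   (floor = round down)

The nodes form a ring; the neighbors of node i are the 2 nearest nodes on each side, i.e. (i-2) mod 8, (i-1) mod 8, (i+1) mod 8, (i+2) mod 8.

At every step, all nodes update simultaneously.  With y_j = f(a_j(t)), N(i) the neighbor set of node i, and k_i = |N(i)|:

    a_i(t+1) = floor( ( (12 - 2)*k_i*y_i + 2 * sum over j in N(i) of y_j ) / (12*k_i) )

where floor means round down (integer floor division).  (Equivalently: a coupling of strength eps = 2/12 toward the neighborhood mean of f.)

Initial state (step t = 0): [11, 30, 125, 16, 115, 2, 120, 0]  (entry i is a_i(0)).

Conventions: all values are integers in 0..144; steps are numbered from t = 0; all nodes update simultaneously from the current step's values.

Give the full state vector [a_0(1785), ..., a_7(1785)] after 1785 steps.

Answer: [69, 69, 69, 69, 69, 69, 69, 69]
Key observation: The state at step 14, [120, 120, 120, 120, 120, 120, 120, 120], reappears at step 18: the system is in a cycle of period 4 from step 14 on.  Therefore the state at step 1785 equals the state at step 14 + ((1785 - 14) mod 4) = 17, which is [69, 69, 69, 69, 69, 69, 69, 69].

Derivation:
t=0: [11, 30, 125, 16, 115, 2, 120, 0]
t=1: [35, 71, 55, 48, 71, 12, 59, 7]
t=2: [88, 113, 112, 104, 115, 45, 107, 33]
t=3: [109, 83, 84, 94, 79, 100, 91, 86]
t=4: [92, 115, 114, 109, 117, 103, 110, 113]
t=5: [105, 79, 80, 86, 75, 94, 86, 82]
t=6: [97, 117, 117, 115, 119, 110, 114, 115]
t=7: [100, 74, 74, 76, 70, 84, 79, 78]
t=8: [104, 119, 119, 119, 119, 116, 118, 118]
t=9: [91, 70, 70, 69, 69, 74, 72, 72]
t=10: [112, 119, 119, 120, 120, 120, 119, 119]
t=11: [80, 69, 69, 66, 66, 66, 69, 69]
t=12: [118, 119, 119, 119, 119, 119, 119, 119]
t=13: [70, 69, 69, 69, 69, 69, 69, 69]
t=14: [120, 120, 120, 120, 120, 120, 120, 120]
t=15: [66, 66, 66, 66, 66, 66, 66, 66]
t=16: [119, 119, 119, 119, 119, 119, 119, 119]
t=17: [69, 69, 69, 69, 69, 69, 69, 69]
t=18: [120, 120, 120, 120, 120, 120, 120, 120]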